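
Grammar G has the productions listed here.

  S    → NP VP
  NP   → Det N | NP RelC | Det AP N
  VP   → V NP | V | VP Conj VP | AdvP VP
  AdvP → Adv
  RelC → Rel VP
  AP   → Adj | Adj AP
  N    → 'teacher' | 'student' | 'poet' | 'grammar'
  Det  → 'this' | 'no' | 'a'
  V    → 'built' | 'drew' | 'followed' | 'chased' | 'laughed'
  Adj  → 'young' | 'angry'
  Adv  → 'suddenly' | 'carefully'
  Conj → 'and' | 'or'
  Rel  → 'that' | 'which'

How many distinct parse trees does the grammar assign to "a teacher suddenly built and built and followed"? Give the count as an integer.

Two of the 5 distinct bracketings:
[S [NP [Det a] [N teacher]] [VP [VP [AdvP [Adv suddenly]] [VP [V built]]] [Conj and] [VP [VP [V built]] [Conj and] [VP [V followed]]]]]
[S [NP [Det a] [N teacher]] [VP [VP [VP [AdvP [Adv suddenly]] [VP [V built]]] [Conj and] [VP [V built]]] [Conj and] [VP [V followed]]]]
The trees differ in how a recursive rule is bracketed over the same span.

5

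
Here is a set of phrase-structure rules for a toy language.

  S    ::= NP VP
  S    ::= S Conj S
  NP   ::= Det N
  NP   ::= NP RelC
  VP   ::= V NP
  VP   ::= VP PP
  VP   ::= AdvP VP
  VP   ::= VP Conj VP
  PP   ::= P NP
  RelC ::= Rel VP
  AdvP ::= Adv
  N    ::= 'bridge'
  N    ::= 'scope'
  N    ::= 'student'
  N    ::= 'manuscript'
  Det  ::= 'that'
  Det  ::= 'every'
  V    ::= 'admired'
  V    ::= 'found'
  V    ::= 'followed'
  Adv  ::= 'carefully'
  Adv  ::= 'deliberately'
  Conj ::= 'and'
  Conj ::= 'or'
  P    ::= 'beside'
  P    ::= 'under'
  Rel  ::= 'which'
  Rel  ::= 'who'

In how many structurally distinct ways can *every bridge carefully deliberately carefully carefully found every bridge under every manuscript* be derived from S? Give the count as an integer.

5

Two of the 5 distinct bracketings:
[S [NP [Det every] [N bridge]] [VP [VP [AdvP [Adv carefully]] [VP [AdvP [Adv deliberately]] [VP [AdvP [Adv carefully]] [VP [AdvP [Adv carefully]] [VP [V found] [NP [Det every] [N bridge]]]]]]] [PP [P under] [NP [Det every] [N manuscript]]]]]
[S [NP [Det every] [N bridge]] [VP [AdvP [Adv carefully]] [VP [VP [AdvP [Adv deliberately]] [VP [AdvP [Adv carefully]] [VP [AdvP [Adv carefully]] [VP [V found] [NP [Det every] [N bridge]]]]]] [PP [P under] [NP [Det every] [N manuscript]]]]]]
The trees differ in how a recursive rule is bracketed over the same span.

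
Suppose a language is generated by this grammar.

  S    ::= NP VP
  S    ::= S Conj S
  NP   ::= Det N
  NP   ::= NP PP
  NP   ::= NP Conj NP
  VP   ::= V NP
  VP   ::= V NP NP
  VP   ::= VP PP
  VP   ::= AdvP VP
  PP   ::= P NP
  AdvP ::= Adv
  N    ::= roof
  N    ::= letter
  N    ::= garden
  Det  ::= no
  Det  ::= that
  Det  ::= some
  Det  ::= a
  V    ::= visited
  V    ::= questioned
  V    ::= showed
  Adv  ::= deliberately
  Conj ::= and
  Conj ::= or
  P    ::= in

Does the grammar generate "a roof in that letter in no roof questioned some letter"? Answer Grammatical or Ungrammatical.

Grammatical

S
  NP
    NP
      Det: a
      N: roof
    PP
      P: in
      NP
        NP
          Det: that
          N: letter
        PP
          P: in
          NP
            Det: no
            N: roof
  VP
    V: questioned
    NP
      Det: some
      N: letter
Every word is introduced by a lexical rule and the phrasal rules combine the resulting categories into a single S.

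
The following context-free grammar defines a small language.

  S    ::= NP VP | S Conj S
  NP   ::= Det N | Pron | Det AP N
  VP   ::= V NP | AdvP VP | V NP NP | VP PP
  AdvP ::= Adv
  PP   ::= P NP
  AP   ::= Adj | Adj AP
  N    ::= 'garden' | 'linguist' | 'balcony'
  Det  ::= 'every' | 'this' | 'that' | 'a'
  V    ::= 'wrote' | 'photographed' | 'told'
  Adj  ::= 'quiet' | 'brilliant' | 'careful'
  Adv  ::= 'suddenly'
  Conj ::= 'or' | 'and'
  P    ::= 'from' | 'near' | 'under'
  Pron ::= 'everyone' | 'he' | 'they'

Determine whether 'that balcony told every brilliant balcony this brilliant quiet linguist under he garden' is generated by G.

A Pron word can never sit immediately before an N word in any string this grammar generates, so the substring 'he garden' rules out a derivation.

Ungrammatical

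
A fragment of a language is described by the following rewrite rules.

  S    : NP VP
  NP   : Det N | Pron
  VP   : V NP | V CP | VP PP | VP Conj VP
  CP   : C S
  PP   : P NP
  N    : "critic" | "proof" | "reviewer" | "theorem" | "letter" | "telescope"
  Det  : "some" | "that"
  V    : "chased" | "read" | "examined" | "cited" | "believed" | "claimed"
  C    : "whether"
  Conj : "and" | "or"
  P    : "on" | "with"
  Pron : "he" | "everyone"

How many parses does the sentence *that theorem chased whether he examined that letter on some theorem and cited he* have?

Two of the 3 distinct bracketings:
[S [NP [Det that] [N theorem]] [VP [V chased] [CP [C whether] [S [NP [Pron he]] [VP [VP [VP [V examined] [NP [Det that] [N letter]]] [PP [P on] [NP [Det some] [N theorem]]]] [Conj and] [VP [V cited] [NP [Pron he]]]]]]]]
[S [NP [Det that] [N theorem]] [VP [VP [V chased] [CP [C whether] [S [NP [Pron he]] [VP [VP [V examined] [NP [Det that] [N letter]]] [PP [P on] [NP [Det some] [N theorem]]]]]]] [Conj and] [VP [V cited] [NP [Pron he]]]]]
The trees differ in how a recursive rule is bracketed over the same span.

3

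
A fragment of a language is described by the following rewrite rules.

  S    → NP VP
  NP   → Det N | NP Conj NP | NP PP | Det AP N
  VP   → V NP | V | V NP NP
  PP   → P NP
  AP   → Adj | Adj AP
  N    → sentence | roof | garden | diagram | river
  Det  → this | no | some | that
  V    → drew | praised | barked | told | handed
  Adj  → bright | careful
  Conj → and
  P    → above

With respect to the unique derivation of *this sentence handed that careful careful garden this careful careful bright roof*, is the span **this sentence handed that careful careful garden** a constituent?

[S [NP [Det this] [N sentence]] [VP [V handed] [NP [Det that] [AP [Adj careful] [AP [Adj careful]]] [N garden]] [NP [Det this] [AP [Adj careful] [AP [Adj careful] [AP [Adj bright]]]] [N roof]]]]
The smallest constituent containing 'this sentence handed that careful careful garden' is the S spanning 'this sentence handed that careful careful garden this careful careful bright roof'; no single node in the tree dominates exactly the given words.

No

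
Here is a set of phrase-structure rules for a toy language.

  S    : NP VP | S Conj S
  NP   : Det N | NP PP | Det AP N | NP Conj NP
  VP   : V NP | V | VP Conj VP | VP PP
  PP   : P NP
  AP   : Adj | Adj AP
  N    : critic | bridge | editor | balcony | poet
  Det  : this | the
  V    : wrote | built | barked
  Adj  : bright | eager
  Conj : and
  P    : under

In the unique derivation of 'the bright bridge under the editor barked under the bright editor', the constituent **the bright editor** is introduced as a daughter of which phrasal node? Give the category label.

[S [NP [NP [Det the] [AP [Adj bright]] [N bridge]] [PP [P under] [NP [Det the] [N editor]]]] [VP [VP [V barked]] [PP [P under] [NP [Det the] [AP [Adj bright]] [N editor]]]]]
The span 'the bright editor' is the NP node built by NP → Det AP N.
Its mother is the PP built by PP → P NP.

PP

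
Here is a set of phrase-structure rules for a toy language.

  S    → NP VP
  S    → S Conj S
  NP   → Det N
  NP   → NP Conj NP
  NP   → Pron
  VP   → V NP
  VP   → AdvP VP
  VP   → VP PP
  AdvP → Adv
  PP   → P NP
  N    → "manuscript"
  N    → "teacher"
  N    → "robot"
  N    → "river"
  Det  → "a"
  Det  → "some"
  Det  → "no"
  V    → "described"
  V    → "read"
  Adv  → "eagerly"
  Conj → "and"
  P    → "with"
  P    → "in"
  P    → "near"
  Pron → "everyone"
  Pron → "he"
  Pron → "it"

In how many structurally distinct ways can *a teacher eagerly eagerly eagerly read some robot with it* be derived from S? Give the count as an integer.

4

Two of the 4 distinct bracketings:
[S [NP [Det a] [N teacher]] [VP [AdvP [Adv eagerly]] [VP [AdvP [Adv eagerly]] [VP [AdvP [Adv eagerly]] [VP [VP [V read] [NP [Det some] [N robot]]] [PP [P with] [NP [Pron it]]]]]]]]
[S [NP [Det a] [N teacher]] [VP [AdvP [Adv eagerly]] [VP [AdvP [Adv eagerly]] [VP [VP [AdvP [Adv eagerly]] [VP [V read] [NP [Det some] [N robot]]]] [PP [P with] [NP [Pron it]]]]]]]
The trees differ in how a recursive rule is bracketed over the same span.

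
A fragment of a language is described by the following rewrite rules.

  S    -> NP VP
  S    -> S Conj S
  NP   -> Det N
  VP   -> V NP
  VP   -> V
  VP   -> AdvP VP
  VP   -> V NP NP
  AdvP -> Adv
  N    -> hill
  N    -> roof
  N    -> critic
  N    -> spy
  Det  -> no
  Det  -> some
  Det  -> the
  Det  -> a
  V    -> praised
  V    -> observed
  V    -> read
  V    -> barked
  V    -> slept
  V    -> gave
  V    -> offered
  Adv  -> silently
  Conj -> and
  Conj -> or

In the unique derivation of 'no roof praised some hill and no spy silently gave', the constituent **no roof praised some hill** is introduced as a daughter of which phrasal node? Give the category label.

S
  S
    NP
      Det: no
      N: roof
    VP
      V: praised
      NP
        Det: some
        N: hill
  Conj: and
  S
    NP
      Det: no
      N: spy
    VP
      AdvP
        Adv: silently
      VP
        V: gave
The span 'no roof praised some hill' is the S node built by S → NP VP.
Its mother is the S built by S → S Conj S.

S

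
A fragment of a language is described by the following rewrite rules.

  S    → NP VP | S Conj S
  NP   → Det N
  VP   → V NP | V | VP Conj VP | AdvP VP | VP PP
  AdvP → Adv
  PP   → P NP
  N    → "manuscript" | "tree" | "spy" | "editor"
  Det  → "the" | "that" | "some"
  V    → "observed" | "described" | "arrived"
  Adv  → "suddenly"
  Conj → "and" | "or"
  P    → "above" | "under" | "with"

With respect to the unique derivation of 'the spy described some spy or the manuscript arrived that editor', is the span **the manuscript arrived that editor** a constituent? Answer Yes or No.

Yes

[S [S [NP [Det the] [N spy]] [VP [V described] [NP [Det some] [N spy]]]] [Conj or] [S [NP [Det the] [N manuscript]] [VP [V arrived] [NP [Det that] [N editor]]]]]
The words 'the manuscript arrived that editor' are exhaustively dominated by a single S node (built by S → NP VP), so they form a constituent.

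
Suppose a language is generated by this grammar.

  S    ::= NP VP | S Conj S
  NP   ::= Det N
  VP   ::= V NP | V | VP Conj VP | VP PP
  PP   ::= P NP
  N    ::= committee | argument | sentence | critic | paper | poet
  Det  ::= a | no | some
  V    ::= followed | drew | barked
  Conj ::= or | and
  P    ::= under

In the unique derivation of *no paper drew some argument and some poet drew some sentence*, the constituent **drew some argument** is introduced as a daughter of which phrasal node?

[S [S [NP [Det no] [N paper]] [VP [V drew] [NP [Det some] [N argument]]]] [Conj and] [S [NP [Det some] [N poet]] [VP [V drew] [NP [Det some] [N sentence]]]]]
The span 'drew some argument' is the VP node built by VP → V NP.
Its mother is the S built by S → NP VP.

S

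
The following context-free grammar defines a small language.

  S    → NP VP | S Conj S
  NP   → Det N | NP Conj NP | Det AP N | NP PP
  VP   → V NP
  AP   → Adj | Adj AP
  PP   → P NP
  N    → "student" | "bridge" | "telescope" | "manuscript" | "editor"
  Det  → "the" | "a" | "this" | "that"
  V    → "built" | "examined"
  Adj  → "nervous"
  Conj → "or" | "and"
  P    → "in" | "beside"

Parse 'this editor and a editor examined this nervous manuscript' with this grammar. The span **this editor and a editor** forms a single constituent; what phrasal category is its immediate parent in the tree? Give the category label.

S

[S [NP [NP [Det this] [N editor]] [Conj and] [NP [Det a] [N editor]]] [VP [V examined] [NP [Det this] [AP [Adj nervous]] [N manuscript]]]]
The span 'this editor and a editor' is the NP node built by NP → NP Conj NP.
Its mother is the S built by S → NP VP.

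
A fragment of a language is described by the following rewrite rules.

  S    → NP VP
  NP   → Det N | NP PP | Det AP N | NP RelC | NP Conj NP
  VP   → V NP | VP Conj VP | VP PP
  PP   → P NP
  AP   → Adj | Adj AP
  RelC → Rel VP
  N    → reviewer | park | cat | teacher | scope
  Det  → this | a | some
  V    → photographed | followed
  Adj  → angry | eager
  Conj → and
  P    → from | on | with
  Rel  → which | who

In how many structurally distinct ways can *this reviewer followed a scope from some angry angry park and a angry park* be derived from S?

Two of the 3 distinct bracketings:
[S [NP [Det this] [N reviewer]] [VP [V followed] [NP [NP [Det a] [N scope]] [PP [P from] [NP [NP [Det some] [AP [Adj angry] [AP [Adj angry]]] [N park]] [Conj and] [NP [Det a] [AP [Adj angry]] [N park]]]]]]]
[S [NP [Det this] [N reviewer]] [VP [V followed] [NP [NP [NP [Det a] [N scope]] [PP [P from] [NP [Det some] [AP [Adj angry] [AP [Adj angry]]] [N park]]]] [Conj and] [NP [Det a] [AP [Adj angry]] [N park]]]]]
The trees differ in how a recursive rule is bracketed over the same span.

3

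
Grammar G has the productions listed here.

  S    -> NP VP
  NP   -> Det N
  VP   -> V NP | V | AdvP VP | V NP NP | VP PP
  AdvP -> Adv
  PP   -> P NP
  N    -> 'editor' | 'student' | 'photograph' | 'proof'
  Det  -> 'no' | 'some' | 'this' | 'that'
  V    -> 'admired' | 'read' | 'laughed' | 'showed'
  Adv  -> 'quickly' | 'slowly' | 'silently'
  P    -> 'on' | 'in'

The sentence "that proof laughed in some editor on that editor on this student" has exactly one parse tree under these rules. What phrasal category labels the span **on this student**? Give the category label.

PP

[S [NP [Det that] [N proof]] [VP [VP [VP [VP [V laughed]] [PP [P in] [NP [Det some] [N editor]]]] [PP [P on] [NP [Det that] [N editor]]]] [PP [P on] [NP [Det this] [N student]]]]]
The span 'on this student' is the PP node built by PP → P NP.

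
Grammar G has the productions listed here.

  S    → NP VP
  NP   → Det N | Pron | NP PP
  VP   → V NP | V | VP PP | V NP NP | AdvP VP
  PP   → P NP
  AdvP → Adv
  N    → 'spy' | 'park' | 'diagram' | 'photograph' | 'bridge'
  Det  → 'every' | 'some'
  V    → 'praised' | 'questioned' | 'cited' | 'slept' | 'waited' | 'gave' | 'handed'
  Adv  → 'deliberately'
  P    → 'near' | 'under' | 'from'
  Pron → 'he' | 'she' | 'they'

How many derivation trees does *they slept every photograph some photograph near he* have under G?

The two bracketings:
[S [NP [Pron they]] [VP [VP [V slept] [NP [Det every] [N photograph]] [NP [Det some] [N photograph]]] [PP [P near] [NP [Pron he]]]]]
[S [NP [Pron they]] [VP [V slept] [NP [Det every] [N photograph]] [NP [NP [Det some] [N photograph]] [PP [P near] [NP [Pron he]]]]]]
The difference turns on whether NP → NP PP is used at the relevant span, versus an alternative expansion of NP.

2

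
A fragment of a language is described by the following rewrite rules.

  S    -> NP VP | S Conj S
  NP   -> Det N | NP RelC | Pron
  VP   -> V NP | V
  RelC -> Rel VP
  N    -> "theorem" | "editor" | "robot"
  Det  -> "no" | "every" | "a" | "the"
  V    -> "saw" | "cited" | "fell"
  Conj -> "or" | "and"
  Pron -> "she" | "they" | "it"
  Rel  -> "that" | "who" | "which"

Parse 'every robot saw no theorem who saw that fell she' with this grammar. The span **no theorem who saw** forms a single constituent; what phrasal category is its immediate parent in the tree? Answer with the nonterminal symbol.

[S [NP [Det every] [N robot]] [VP [V saw] [NP [NP [NP [Det no] [N theorem]] [RelC [Rel who] [VP [V saw]]]] [RelC [Rel that] [VP [V fell] [NP [Pron she]]]]]]]
The span 'no theorem who saw' is the NP node built by NP → NP RelC.
Its mother is the NP built by NP → NP RelC.

NP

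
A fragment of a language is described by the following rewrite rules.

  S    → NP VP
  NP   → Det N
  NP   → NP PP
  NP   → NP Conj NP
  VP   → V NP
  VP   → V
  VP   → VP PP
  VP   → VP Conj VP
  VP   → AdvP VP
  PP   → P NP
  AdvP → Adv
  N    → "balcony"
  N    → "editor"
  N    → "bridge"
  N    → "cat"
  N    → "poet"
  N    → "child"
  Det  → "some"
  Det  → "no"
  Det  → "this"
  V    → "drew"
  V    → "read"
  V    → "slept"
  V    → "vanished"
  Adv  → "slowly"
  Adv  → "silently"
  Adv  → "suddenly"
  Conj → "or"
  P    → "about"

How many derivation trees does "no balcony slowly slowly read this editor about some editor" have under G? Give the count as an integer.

Two of the 4 distinct bracketings:
[S [NP [Det no] [N balcony]] [VP [VP [AdvP [Adv slowly]] [VP [AdvP [Adv slowly]] [VP [V read] [NP [Det this] [N editor]]]]] [PP [P about] [NP [Det some] [N editor]]]]]
[S [NP [Det no] [N balcony]] [VP [AdvP [Adv slowly]] [VP [VP [AdvP [Adv slowly]] [VP [V read] [NP [Det this] [N editor]]]] [PP [P about] [NP [Det some] [N editor]]]]]]
The trees differ in how a recursive rule is bracketed over the same span.

4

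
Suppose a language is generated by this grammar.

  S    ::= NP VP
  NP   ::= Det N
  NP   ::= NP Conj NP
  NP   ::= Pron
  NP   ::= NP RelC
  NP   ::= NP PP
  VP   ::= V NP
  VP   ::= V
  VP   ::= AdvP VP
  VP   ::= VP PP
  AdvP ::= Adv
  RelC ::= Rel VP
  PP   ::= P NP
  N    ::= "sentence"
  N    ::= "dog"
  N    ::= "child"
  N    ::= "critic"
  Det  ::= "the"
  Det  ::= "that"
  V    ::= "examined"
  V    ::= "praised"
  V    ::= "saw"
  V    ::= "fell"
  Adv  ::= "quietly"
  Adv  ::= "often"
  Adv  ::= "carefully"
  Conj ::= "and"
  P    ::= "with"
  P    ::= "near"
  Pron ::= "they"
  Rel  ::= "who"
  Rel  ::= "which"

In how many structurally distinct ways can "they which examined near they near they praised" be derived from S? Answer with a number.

5

Two of the 5 distinct bracketings:
[S [NP [NP [Pron they]] [RelC [Rel which] [VP [VP [V examined]] [PP [P near] [NP [NP [Pron they]] [PP [P near] [NP [Pron they]]]]]]]] [VP [V praised]]]
[S [NP [NP [Pron they]] [RelC [Rel which] [VP [VP [VP [V examined]] [PP [P near] [NP [Pron they]]]] [PP [P near] [NP [Pron they]]]]]] [VP [V praised]]]
The difference turns on whether NP → NP PP is used at the relevant span, versus an alternative expansion of NP.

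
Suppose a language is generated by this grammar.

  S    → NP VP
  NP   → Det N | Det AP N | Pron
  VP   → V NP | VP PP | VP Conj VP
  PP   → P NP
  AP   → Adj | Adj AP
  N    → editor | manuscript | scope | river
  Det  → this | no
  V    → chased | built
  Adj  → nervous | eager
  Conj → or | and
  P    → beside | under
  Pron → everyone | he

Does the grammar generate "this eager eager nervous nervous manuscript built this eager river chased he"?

Ungrammatical

For S → NP VP, the only prefix that parses as NP is 'this eager eager nervous nervous manuscript', but the remainder 'built this eager river chased he' is not a VP under these rules.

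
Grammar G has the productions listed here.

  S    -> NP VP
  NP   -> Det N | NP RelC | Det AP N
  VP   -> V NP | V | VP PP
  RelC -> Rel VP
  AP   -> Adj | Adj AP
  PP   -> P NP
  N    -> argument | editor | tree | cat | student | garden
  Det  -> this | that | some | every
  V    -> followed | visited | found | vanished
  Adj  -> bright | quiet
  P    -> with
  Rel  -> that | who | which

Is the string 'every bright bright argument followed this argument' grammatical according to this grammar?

S
  NP
    Det: every
    AP
      Adj: bright
      AP
        Adj: bright
    N: argument
  VP
    V: followed
    NP
      Det: this
      N: argument
Every word is introduced by a lexical rule and the phrasal rules combine the resulting categories into a single S.

Grammatical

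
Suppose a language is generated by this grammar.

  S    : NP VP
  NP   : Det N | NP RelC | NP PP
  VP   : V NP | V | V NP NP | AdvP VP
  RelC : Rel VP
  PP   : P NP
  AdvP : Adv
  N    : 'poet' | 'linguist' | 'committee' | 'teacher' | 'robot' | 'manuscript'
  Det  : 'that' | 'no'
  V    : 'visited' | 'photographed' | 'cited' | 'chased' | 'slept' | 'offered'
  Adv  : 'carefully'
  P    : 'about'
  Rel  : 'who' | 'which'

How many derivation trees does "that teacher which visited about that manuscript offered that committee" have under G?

[S [NP [NP [NP [Det that] [N teacher]] [RelC [Rel which] [VP [V visited]]]] [PP [P about] [NP [Det that] [N manuscript]]]] [VP [V offered] [NP [Det that] [N committee]]]]
No rule offers an alternative attachment or grouping for any span, so this is the only derivation.

1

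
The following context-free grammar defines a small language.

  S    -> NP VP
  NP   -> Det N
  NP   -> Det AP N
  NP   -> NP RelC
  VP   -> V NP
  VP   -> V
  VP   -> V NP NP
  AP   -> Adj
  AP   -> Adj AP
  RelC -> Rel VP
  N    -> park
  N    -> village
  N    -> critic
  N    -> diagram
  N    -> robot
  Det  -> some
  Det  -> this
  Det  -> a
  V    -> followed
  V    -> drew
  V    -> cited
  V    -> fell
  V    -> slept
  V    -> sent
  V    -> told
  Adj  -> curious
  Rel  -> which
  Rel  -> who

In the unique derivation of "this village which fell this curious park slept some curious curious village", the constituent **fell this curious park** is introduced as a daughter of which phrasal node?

S
  NP
    NP
      Det: this
      N: village
    RelC
      Rel: which
      VP
        V: fell
        NP
          Det: this
          AP
            Adj: curious
          N: park
  VP
    V: slept
    NP
      Det: some
      AP
        Adj: curious
        AP
          Adj: curious
      N: village
The span 'fell this curious park' is the VP node built by VP → V NP.
Its mother is the RelC built by RelC → Rel VP.

RelC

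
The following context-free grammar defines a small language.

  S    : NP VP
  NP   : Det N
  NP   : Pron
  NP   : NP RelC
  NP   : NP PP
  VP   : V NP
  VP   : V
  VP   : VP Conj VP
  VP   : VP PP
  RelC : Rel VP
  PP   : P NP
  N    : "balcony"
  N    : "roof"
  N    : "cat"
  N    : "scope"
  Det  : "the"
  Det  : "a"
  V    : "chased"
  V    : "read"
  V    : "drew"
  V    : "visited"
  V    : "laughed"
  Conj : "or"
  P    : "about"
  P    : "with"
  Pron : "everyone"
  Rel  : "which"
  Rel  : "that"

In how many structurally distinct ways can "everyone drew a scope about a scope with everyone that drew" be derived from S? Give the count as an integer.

9

Two of the 9 distinct bracketings:
[S [NP [Pron everyone]] [VP [V drew] [NP [NP [NP [Det a] [N scope]] [PP [P about] [NP [NP [Det a] [N scope]] [PP [P with] [NP [Pron everyone]]]]]] [RelC [Rel that] [VP [V drew]]]]]]
[S [NP [Pron everyone]] [VP [V drew] [NP [NP [NP [NP [Det a] [N scope]] [PP [P about] [NP [Det a] [N scope]]]] [PP [P with] [NP [Pron everyone]]]] [RelC [Rel that] [VP [V drew]]]]]]
The trees differ in how a recursive rule is bracketed over the same span.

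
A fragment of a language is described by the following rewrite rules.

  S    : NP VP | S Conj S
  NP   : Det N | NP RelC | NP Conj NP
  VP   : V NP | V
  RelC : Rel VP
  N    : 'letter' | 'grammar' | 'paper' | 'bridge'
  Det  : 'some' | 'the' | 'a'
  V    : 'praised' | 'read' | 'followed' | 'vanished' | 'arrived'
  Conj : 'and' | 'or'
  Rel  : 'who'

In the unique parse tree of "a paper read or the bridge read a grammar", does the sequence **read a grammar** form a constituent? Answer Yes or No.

[S [S [NP [Det a] [N paper]] [VP [V read]]] [Conj or] [S [NP [Det the] [N bridge]] [VP [V read] [NP [Det a] [N grammar]]]]]
The words 'read a grammar' are exhaustively dominated by a single VP node (built by VP → V NP), so they form a constituent.

Yes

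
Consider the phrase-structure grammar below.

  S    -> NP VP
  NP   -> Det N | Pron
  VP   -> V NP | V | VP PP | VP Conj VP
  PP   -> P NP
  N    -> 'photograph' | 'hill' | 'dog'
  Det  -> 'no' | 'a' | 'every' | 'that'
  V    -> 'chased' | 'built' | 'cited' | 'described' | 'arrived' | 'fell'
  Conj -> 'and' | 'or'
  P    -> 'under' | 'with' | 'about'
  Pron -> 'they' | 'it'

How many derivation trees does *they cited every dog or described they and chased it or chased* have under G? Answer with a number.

5

Two of the 5 distinct bracketings:
[S [NP [Pron they]] [VP [VP [V cited] [NP [Det every] [N dog]]] [Conj or] [VP [VP [V described] [NP [Pron they]]] [Conj and] [VP [VP [V chased] [NP [Pron it]]] [Conj or] [VP [V chased]]]]]]
[S [NP [Pron they]] [VP [VP [V cited] [NP [Det every] [N dog]]] [Conj or] [VP [VP [VP [V described] [NP [Pron they]]] [Conj and] [VP [V chased] [NP [Pron it]]]] [Conj or] [VP [V chased]]]]]
The trees differ in how a recursive rule is bracketed over the same span.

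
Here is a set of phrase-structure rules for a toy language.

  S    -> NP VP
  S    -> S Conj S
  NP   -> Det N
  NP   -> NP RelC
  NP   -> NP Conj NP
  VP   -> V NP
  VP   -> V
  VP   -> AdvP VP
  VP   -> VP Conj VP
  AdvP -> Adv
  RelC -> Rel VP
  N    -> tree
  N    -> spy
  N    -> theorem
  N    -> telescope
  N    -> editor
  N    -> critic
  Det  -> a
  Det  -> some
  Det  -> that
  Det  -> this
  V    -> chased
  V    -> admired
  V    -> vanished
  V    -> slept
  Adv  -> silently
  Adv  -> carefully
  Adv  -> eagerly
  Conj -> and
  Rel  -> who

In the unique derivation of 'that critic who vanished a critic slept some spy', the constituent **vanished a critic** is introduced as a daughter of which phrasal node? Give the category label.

S
  NP
    NP
      Det: that
      N: critic
    RelC
      Rel: who
      VP
        V: vanished
        NP
          Det: a
          N: critic
  VP
    V: slept
    NP
      Det: some
      N: spy
The span 'vanished a critic' is the VP node built by VP → V NP.
Its mother is the RelC built by RelC → Rel VP.

RelC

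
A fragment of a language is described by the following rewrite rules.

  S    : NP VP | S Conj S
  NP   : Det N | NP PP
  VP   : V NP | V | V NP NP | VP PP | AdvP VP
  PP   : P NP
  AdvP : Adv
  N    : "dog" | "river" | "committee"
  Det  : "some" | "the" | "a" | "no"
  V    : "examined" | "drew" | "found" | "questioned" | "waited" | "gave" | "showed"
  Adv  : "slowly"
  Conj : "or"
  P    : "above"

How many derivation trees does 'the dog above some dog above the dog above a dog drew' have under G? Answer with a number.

5

Two of the 5 distinct bracketings:
[S [NP [NP [Det the] [N dog]] [PP [P above] [NP [NP [Det some] [N dog]] [PP [P above] [NP [NP [Det the] [N dog]] [PP [P above] [NP [Det a] [N dog]]]]]]]] [VP [V drew]]]
[S [NP [NP [Det the] [N dog]] [PP [P above] [NP [NP [NP [Det some] [N dog]] [PP [P above] [NP [Det the] [N dog]]]] [PP [P above] [NP [Det a] [N dog]]]]]] [VP [V drew]]]
The trees differ in how a recursive rule is bracketed over the same span.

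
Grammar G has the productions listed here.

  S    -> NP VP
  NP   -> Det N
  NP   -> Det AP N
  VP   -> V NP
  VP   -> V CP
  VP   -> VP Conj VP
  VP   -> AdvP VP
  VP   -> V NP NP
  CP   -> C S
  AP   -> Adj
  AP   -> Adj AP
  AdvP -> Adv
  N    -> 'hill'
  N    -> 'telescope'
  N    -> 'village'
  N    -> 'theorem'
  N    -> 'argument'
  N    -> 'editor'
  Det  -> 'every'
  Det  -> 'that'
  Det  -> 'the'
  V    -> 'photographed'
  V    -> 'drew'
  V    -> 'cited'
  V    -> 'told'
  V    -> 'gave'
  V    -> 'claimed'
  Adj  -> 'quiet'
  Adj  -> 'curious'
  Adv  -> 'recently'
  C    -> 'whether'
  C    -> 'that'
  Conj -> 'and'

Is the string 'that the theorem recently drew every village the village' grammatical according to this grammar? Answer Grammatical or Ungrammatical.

Ungrammatical

For S → NP VP, no prefix of the string parses as an NP.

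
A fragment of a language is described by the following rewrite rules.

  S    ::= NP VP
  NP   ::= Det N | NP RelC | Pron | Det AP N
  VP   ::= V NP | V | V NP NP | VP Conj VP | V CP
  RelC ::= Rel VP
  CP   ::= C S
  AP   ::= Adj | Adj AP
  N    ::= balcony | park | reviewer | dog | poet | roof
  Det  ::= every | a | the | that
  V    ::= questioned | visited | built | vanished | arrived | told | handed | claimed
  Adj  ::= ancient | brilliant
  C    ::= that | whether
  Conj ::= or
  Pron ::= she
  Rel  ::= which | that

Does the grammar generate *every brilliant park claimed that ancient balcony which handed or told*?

Grammatical

S
  NP
    Det: every
    AP
      Adj: brilliant
    N: park
  VP
    V: claimed
    NP
      NP
        Det: that
        AP
          Adj: ancient
        N: balcony
      RelC
        Rel: which
        VP
          VP
            V: handed
          Conj: or
          VP
            V: told
Every word is introduced by a lexical rule and the phrasal rules combine the resulting categories into a single S.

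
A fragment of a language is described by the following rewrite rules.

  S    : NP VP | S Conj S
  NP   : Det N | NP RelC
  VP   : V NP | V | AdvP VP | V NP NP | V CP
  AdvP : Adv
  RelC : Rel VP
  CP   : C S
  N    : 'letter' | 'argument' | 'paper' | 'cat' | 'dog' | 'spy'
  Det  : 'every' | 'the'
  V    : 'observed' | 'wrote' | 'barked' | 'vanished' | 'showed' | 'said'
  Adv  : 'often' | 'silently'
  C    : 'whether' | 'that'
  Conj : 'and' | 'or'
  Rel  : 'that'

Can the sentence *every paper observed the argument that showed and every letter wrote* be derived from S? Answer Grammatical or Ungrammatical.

S
  S
    NP
      Det: every
      N: paper
    VP
      V: observed
      NP
        NP
          Det: the
          N: argument
        RelC
          Rel: that
          VP
            V: showed
  Conj: and
  S
    NP
      Det: every
      N: letter
    VP
      V: wrote
Every word is introduced by a lexical rule and the phrasal rules combine the resulting categories into a single S.

Grammatical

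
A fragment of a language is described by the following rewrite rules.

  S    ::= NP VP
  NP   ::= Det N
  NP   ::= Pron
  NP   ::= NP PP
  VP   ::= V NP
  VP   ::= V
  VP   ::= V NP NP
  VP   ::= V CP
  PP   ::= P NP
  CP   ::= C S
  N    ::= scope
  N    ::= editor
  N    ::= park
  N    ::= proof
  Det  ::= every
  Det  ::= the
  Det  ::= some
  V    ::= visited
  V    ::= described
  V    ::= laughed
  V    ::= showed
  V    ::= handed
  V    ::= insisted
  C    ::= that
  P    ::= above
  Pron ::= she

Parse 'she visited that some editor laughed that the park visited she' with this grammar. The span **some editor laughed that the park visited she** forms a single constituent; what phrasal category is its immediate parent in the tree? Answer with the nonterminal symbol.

CP

[S [NP [Pron she]] [VP [V visited] [CP [C that] [S [NP [Det some] [N editor]] [VP [V laughed] [CP [C that] [S [NP [Det the] [N park]] [VP [V visited] [NP [Pron she]]]]]]]]]]
The span 'some editor laughed that the park visited she' is the S node built by S → NP VP.
Its mother is the CP built by CP → C S.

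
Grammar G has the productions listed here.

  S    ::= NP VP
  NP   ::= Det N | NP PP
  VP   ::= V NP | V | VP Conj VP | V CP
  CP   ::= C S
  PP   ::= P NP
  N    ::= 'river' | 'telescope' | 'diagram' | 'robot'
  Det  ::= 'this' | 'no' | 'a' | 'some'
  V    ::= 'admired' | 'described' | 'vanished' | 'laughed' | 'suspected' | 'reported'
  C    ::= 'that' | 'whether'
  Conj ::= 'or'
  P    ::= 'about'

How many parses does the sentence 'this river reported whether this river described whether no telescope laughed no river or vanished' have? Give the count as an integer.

Two of the 3 distinct bracketings:
[S [NP [Det this] [N river]] [VP [VP [V reported] [CP [C whether] [S [NP [Det this] [N river]] [VP [V described] [CP [C whether] [S [NP [Det no] [N telescope]] [VP [V laughed] [NP [Det no] [N river]]]]]]]]] [Conj or] [VP [V vanished]]]]
[S [NP [Det this] [N river]] [VP [V reported] [CP [C whether] [S [NP [Det this] [N river]] [VP [VP [V described] [CP [C whether] [S [NP [Det no] [N telescope]] [VP [V laughed] [NP [Det no] [N river]]]]]] [Conj or] [VP [V vanished]]]]]]]
The trees differ in how a recursive rule is bracketed over the same span.

3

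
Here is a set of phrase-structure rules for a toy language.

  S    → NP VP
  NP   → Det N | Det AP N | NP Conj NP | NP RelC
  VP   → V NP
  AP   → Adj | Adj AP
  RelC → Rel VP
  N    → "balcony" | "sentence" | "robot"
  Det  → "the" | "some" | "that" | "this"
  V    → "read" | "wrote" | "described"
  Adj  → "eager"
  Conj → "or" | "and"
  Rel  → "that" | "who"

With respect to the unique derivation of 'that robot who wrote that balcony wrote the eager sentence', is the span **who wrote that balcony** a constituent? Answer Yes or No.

Yes

[S [NP [NP [Det that] [N robot]] [RelC [Rel who] [VP [V wrote] [NP [Det that] [N balcony]]]]] [VP [V wrote] [NP [Det the] [AP [Adj eager]] [N sentence]]]]
The words 'who wrote that balcony' are exhaustively dominated by a single RelC node (built by RelC → Rel VP), so they form a constituent.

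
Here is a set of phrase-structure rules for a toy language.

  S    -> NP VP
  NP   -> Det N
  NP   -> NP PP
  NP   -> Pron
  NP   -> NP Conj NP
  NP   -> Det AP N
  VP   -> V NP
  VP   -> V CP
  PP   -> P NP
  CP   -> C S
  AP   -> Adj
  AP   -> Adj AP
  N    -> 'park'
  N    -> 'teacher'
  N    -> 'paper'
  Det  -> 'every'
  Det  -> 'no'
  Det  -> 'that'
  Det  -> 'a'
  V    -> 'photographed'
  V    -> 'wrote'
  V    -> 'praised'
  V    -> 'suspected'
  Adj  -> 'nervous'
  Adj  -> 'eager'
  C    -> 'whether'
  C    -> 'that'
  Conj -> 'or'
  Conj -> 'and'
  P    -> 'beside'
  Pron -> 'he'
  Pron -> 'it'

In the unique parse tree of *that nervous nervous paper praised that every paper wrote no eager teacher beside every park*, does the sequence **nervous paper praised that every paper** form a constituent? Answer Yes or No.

[S [NP [Det that] [AP [Adj nervous] [AP [Adj nervous]]] [N paper]] [VP [V praised] [CP [C that] [S [NP [Det every] [N paper]] [VP [V wrote] [NP [NP [Det no] [AP [Adj eager]] [N teacher]] [PP [P beside] [NP [Det every] [N park]]]]]]]]]
The smallest constituent containing 'nervous paper praised that every paper' is the S spanning 'that nervous nervous paper praised that every paper wrote no eager teacher beside every park'; no single node in the tree dominates exactly the given words.

No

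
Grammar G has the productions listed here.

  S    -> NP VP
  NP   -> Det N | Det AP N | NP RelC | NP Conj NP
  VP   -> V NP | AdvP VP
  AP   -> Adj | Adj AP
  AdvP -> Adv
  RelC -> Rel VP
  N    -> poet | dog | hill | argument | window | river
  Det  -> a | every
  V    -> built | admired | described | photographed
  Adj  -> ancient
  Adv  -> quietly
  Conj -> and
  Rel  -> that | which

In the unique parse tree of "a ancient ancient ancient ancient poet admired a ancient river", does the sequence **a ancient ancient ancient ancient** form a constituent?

[S [NP [Det a] [AP [Adj ancient] [AP [Adj ancient] [AP [Adj ancient] [AP [Adj ancient]]]]] [N poet]] [VP [V admired] [NP [Det a] [AP [Adj ancient]] [N river]]]]
The smallest constituent containing 'a ancient ancient ancient ancient' is the NP spanning 'a ancient ancient ancient ancient poet'; no single node in the tree dominates exactly the given words.

No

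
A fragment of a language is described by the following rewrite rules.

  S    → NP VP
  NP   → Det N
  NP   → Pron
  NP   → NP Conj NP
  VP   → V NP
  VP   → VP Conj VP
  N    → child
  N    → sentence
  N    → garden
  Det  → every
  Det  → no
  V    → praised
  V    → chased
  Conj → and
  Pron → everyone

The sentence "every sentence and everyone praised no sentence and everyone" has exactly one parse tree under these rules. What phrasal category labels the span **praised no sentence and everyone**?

VP

S
  NP
    NP
      Det: every
      N: sentence
    Conj: and
    NP
      Pron: everyone
  VP
    V: praised
    NP
      NP
        Det: no
        N: sentence
      Conj: and
      NP
        Pron: everyone
The span 'praised no sentence and everyone' is the VP node built by VP → V NP.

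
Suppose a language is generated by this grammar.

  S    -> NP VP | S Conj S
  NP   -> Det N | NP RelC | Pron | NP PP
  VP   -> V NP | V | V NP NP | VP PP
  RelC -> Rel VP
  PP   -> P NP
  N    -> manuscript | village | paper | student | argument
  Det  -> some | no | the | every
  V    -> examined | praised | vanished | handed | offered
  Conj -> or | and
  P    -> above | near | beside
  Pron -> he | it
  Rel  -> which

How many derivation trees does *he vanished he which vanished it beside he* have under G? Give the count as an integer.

Two of the 6 distinct bracketings:
[S [NP [Pron he]] [VP [V vanished] [NP [NP [Pron he]] [RelC [Rel which] [VP [V vanished] [NP [NP [Pron it]] [PP [P beside] [NP [Pron he]]]]]]]]]
[S [NP [Pron he]] [VP [V vanished] [NP [NP [Pron he]] [RelC [Rel which] [VP [VP [V vanished] [NP [Pron it]]] [PP [P beside] [NP [Pron he]]]]]]]]
The difference turns on whether NP → NP PP is used at the relevant span, versus an alternative expansion of NP.

6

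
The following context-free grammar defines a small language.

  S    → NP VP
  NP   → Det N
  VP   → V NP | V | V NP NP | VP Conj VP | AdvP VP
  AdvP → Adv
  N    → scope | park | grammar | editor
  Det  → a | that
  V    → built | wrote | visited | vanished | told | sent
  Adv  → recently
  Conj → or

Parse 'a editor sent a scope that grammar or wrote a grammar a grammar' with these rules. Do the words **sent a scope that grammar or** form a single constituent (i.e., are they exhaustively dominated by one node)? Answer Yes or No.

[S [NP [Det a] [N editor]] [VP [VP [V sent] [NP [Det a] [N scope]] [NP [Det that] [N grammar]]] [Conj or] [VP [V wrote] [NP [Det a] [N grammar]] [NP [Det a] [N grammar]]]]]
The smallest constituent containing 'sent a scope that grammar or' is the VP spanning 'sent a scope that grammar or wrote a grammar a grammar'; no single node in the tree dominates exactly the given words.

No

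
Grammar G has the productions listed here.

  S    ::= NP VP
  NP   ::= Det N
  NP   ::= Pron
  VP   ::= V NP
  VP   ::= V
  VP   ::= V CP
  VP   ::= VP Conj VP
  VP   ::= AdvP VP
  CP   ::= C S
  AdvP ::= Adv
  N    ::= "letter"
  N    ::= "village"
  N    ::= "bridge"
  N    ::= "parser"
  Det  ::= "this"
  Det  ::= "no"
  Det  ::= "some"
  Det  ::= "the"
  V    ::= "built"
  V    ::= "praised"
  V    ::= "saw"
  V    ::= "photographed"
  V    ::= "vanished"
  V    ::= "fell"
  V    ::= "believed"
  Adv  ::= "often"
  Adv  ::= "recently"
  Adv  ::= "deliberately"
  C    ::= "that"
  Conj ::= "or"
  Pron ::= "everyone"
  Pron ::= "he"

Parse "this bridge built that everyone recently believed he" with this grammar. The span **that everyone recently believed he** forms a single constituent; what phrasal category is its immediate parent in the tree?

S
  NP
    Det: this
    N: bridge
  VP
    V: built
    CP
      C: that
      S
        NP
          Pron: everyone
        VP
          AdvP
            Adv: recently
          VP
            V: believed
            NP
              Pron: he
The span 'that everyone recently believed he' is the CP node built by CP → C S.
Its mother is the VP built by VP → V CP.

VP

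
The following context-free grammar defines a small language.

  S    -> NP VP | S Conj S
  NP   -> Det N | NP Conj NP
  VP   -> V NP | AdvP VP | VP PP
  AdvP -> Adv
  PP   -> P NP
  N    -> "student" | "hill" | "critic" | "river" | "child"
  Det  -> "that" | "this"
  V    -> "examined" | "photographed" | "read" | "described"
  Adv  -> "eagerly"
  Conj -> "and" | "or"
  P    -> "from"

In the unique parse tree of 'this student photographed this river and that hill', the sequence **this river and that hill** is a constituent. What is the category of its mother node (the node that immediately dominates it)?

S
  NP
    Det: this
    N: student
  VP
    V: photographed
    NP
      NP
        Det: this
        N: river
      Conj: and
      NP
        Det: that
        N: hill
The span 'this river and that hill' is the NP node built by NP → NP Conj NP.
Its mother is the VP built by VP → V NP.

VP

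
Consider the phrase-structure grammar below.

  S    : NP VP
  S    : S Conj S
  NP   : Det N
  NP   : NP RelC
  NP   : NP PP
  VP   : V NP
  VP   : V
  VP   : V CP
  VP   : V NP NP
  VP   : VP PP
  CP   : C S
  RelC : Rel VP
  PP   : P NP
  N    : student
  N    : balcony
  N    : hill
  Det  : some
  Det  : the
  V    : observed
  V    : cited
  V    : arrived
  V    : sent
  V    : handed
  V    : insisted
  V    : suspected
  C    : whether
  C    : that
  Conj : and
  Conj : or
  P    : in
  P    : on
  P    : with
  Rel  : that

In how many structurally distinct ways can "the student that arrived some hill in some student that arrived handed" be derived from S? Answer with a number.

7

Two of the 7 distinct bracketings:
[S [NP [NP [Det the] [N student]] [RelC [Rel that] [VP [V arrived] [NP [NP [NP [Det some] [N hill]] [PP [P in] [NP [Det some] [N student]]]] [RelC [Rel that] [VP [V arrived]]]]]]] [VP [V handed]]]
[S [NP [NP [Det the] [N student]] [RelC [Rel that] [VP [V arrived] [NP [NP [Det some] [N hill]] [PP [P in] [NP [NP [Det some] [N student]] [RelC [Rel that] [VP [V arrived]]]]]]]]] [VP [V handed]]]
The trees differ in how a recursive rule is bracketed over the same span.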